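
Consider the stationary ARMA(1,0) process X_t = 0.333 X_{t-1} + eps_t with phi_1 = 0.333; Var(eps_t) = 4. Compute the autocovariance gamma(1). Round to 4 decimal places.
\gamma(1) = 1.4981

Multiply the model equation by X_{t-k} and take expectations. With theta_0 = psi_0 = 1 and psi_j the MA(infinity) weights, this gives
  gamma(k) - sum_i phi_i gamma(k-i) = c_k,
  c_k = sigma^2 * sum_{j=k..q} theta_j psi_{j-k}   (c_k = 0 for k > q),
using gamma(-m) = gamma(m).
Pure AR (q = 0): c_0 = sigma^2 = 4, c_k = 0 for k >= 1.
Equations for k = 0 and k = 1 (AR order 1):
  gamma(0) = phi_1 gamma(1) + c_0
  gamma(1) = phi_1 gamma(0) + c_1
Substituting the second into the first: gamma(0) (1 - phi_1^2) = c_0 + phi_1 c_1, so
  gamma(0) = c_0 / (1 - phi_1^2) = 4 / (1 - (0.333)^2) = 4 / 0.889111 = 4.498876.
  gamma(1) = phi_1 gamma(0) = (0.333)(4.498876) = 1.498126.
Therefore gamma(1) = 1.4981 (to 4 decimal places).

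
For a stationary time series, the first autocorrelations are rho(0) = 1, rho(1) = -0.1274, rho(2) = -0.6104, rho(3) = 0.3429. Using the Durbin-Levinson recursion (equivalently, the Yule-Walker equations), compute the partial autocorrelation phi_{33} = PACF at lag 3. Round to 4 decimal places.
\phi_{33} = 0.2300

The PACF at lag k is phi_{kk}, the last component of the solution
to the Yule-Walker system G_k phi = r_k where
  (G_k)_{ij} = rho(|i - j|), (r_k)_i = rho(i), i,j = 1..k.
Equivalently, Durbin-Levinson gives phi_{kk} iteratively:
  phi_{11} = rho(1)
  phi_{kk} = [rho(k) - sum_{j=1..k-1} phi_{k-1,j} rho(k-j)]
            / [1 - sum_{j=1..k-1} phi_{k-1,j} rho(j)],
  phi_{k,j} = phi_{k-1,j} - phi_{kk} phi_{k-1,k-j},  j = 1..k-1.
Step k = 1:
  phi_11 = rho(1) = -0.1274.
Step k = 2:
  phi_22 = [rho(2) - phi_11 rho(1)] / [1 - phi_11 rho(1)] = [-0.6104 - (-0.1274)(-0.1274)] / [1 - (-0.1274)(-0.1274)]
         = -0.62663076 / 0.98376924 = -0.636969.
  Update: phi_21 = phi_11 - phi_22 phi_11 = -0.1274 - (-0.636969)(-0.1274) = -0.20855.
Step k = 3:
  phi_33 = [rho(3) - phi_21 rho(2) - phi_22 rho(1)] / [1 - phi_21 rho(1) - phi_22 rho(2)]
    numerator   = 0.3429 - (-0.20855)(-0.6104) - (-0.636969)(-0.1274) = 0.13445127
    denominator = 1 - (-0.20855)(-0.1274) - (-0.636969)(-0.6104) = 0.58462471
  phi_33 = 0.13445127 / 0.58462471 = 0.23.
Therefore phi_{33} = 0.2300.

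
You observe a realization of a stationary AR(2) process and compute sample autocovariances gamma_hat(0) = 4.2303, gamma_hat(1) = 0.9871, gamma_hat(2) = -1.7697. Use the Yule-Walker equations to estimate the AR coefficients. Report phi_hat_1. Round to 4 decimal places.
\hat\phi_{1} = 0.3500

The Yule-Walker equations for an AR(p) process read, in matrix form,
  Gamma_p phi = r_p,   with   (Gamma_p)_{ij} = gamma(|i - j|),
                       (r_p)_i = gamma(i),   i,j = 1..p.
Substitute the sample gammas (Toeplitz matrix and right-hand side of size 2):
  Gamma_p = [[4.2303, 0.9871], [0.9871, 4.2303]]
  r_p     = [0.9871, -1.7697]
Written out:
  4.2303 phi_1 + 0.9871 phi_2 = 0.9871
  0.9871 phi_1 + 4.2303 phi_2 = -1.7697
Solve by Cramer's rule:
  det = gamma(0)^2 - gamma(1)^2 = (4.2303)^2 - (0.9871)^2 = 17.89543809 - 0.97436641 = 16.92107168
  phi_hat_1 = [gamma(1) gamma(0) - gamma(1) gamma(2)] / det = [(0.9871)(4.2303) - (0.9871)(-1.7697)] / 16.92107168 = 5.9226 / 16.92107168 = 0.35
  phi_hat_2 = [gamma(0) gamma(2) - gamma(1)^2] / det = [(4.2303)(-1.7697) - (0.9871)^2] / 16.92107168 = -8.46072832 / 16.92107168 = -0.5
So phi_hat = [0.3500, -0.5000].
Therefore phi_hat_1 = 0.3500.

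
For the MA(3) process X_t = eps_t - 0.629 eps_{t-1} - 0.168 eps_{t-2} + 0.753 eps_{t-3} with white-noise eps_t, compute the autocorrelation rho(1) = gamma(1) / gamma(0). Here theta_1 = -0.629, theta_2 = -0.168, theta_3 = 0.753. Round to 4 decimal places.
\rho(1) = -0.3264

For an MA(q) process with theta_0 = 1, the autocovariance is
  gamma(k) = sigma^2 * sum_{i=0..q-k} theta_i * theta_{i+k},
and rho(k) = gamma(k) / gamma(0). Sigma^2 cancels.
  numerator   = (1)*(-0.629) + (-0.629)*(-0.168) + (-0.168)*(0.753) = -0.649832.
  denominator = (1)^2 + (-0.629)^2 + (-0.168)^2 + (0.753)^2 = 1.990874.
  rho(1) = -0.649832 / 1.990874 = -0.3264.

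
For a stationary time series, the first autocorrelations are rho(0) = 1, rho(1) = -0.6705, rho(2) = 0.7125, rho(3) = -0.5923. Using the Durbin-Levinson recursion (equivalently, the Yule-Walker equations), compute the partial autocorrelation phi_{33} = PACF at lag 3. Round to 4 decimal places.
\phi_{33} = -0.0529

The PACF at lag k is phi_{kk}, the last component of the solution
to the Yule-Walker system G_k phi = r_k where
  (G_k)_{ij} = rho(|i - j|), (r_k)_i = rho(i), i,j = 1..k.
Equivalently, Durbin-Levinson gives phi_{kk} iteratively:
  phi_{11} = rho(1)
  phi_{kk} = [rho(k) - sum_{j=1..k-1} phi_{k-1,j} rho(k-j)]
            / [1 - sum_{j=1..k-1} phi_{k-1,j} rho(j)],
  phi_{k,j} = phi_{k-1,j} - phi_{kk} phi_{k-1,k-j},  j = 1..k-1.
Step k = 1:
  phi_11 = rho(1) = -0.6705.
Step k = 2:
  phi_22 = [rho(2) - phi_11 rho(1)] / [1 - phi_11 rho(1)] = [0.7125 - (-0.6705)(-0.6705)] / [1 - (-0.6705)(-0.6705)]
         = 0.26292975 / 0.55042975 = 0.477681.
  Update: phi_21 = phi_11 - phi_22 phi_11 = -0.6705 - (0.477681)(-0.6705) = -0.350215.
Step k = 3:
  phi_33 = [rho(3) - phi_21 rho(2) - phi_22 rho(1)] / [1 - phi_21 rho(1) - phi_22 rho(2)]
    numerator   = -0.5923 - (-0.350215)(0.7125) - (0.477681)(-0.6705) = -0.02248681
    denominator = 1 - (-0.350215)(-0.6705) - (0.477681)(0.7125) = 0.42483324
  phi_33 = -0.02248681 / 0.42483324 = -0.0529.
Therefore phi_{33} = -0.0529.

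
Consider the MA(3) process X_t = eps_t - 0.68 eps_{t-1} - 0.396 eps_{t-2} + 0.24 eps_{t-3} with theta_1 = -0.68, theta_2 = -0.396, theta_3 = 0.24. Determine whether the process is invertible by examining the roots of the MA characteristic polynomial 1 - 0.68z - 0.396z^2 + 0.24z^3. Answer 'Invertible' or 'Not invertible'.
\text{Invertible}

The MA(q) characteristic polynomial is P(z) = 1 - 0.68z - 0.396z^2 + 0.24z^3.
Invertibility requires all roots to lie outside the unit circle, i.e. |z| > 1 for every root.
Degree 3: look for a simple real root z0 first, then factor out (1 - z/z0) and solve the remaining quadratic.
Testing z0 = 1.25: P(1.25) = 1 + (-0.68)(1.25) + (-0.396)(1.25)^2 + (0.24)(1.25)^3
  = 1 + (-0.85) + (-0.61875) + (0.46875) = 0.  So z_0 = 1.25 is a root, |z_0| = 1.25.
Divide out the factor (1 - 0.8 z) = (1 - z/z0) (since 1/z0 = 0.8):
  P(z) = (1 - 0.8 z)(1 + (0.12) z + (-0.3) z^2)
  [check: z-coef 0.12 - (0.8) = -0.68; z^2-coef -0.3 - (0.8)(0.12) = -0.396; z^3-coef -(0.8)(-0.3) = 0.24.]
Remaining roots from the quadratic factor 1 + (0.12) z + (-0.3) z^2:
  Set 1 + (0.12) z + (-0.3) z^2 = 0, i.e. a z^2 + b z + c = 0 with a = -0.3, b = 0.12, c = 1.
  Discriminant D = b^2 - 4ac = (0.12)^2 - 4*(-0.3)*1 = 0.0144 - (-1.2) = 1.2144.
  D >= 0, so the roots are real: z = (-b +/- sqrt(D)) / (2a) = (-0.12 +/- 1.101998) / (-0.6).
    z_1 = (-0.12 + 1.101998) / (-0.6) = -1.6367,   |z_1| = 1.6367.
    z_2 = (-0.12 - 1.101998) / (-0.6) = 2.0367,   |z_2| = 2.0367.
Moduli of all roots: 1.2500, 1.6367, 2.0367.
All moduli strictly greater than 1? Yes.
Verdict: Invertible.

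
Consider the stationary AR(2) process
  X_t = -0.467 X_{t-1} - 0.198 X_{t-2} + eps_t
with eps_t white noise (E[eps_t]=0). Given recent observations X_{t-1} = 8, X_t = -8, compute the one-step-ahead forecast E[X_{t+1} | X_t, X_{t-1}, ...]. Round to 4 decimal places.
E[X_{t+1} \mid \mathcal F_t] = 2.1520

For an AR(p) model X_t = c + sum_i phi_i X_{t-i} + eps_t, the
one-step-ahead conditional mean is
  E[X_{t+1} | X_t, ...] = c + sum_i phi_i X_{t+1-i}.
Substitute known values:
  E[X_{t+1} | ...] = (-0.467) * (-8) + (-0.198) * (8)
                   = 2.1520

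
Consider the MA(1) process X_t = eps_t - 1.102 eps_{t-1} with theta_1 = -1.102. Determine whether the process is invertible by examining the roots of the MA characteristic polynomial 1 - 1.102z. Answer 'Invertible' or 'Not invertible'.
\text{Not invertible}

The MA(q) characteristic polynomial is P(z) = 1 - 1.102z.
Invertibility requires all roots to lie outside the unit circle, i.e. |z| > 1 for every root.
This is linear in z: 1 + (-1.102) z = 0  =>  z = -1/(-1.102) = 0.907441,  |z| = 0.907441.
Moduli of all roots: 0.9074.
All moduli strictly greater than 1? No.
Verdict: Not invertible.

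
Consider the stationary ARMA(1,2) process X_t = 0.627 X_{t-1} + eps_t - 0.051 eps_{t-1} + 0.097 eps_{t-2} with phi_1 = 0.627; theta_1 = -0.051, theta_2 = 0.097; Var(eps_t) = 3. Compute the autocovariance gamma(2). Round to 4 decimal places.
\gamma(2) = 2.2788

Multiply the model equation by X_{t-k} and take expectations. With theta_0 = psi_0 = 1 and psi_j the MA(infinity) weights, this gives
  gamma(k) - sum_i phi_i gamma(k-i) = c_k,
  c_k = sigma^2 * sum_{j=k..q} theta_j psi_{j-k}   (c_k = 0 for k > q),
using gamma(-m) = gamma(m).
psi-weights needed (psi_j = theta_j + sum_i phi_i psi_{j-i}):
  psi_1 = theta_1 + phi_1 = -0.051 + (0.627) = 0.576
  psi_2 = theta_2 + phi_1 psi_1 = 0.097 + (0.627)(0.576) = 0.458152
Right-hand sides:
  c_0 = sigma^2 (1 + theta_1 psi_1 + theta_2 psi_2) = 3 * (1 + (-0.051)(0.576) + (0.097)(0.458152)) = 3 * 1.015065 = 3.045194
  c_1 = sigma^2 (theta_1 + theta_2 psi_1) = 3 * (-0.051 + (0.097)(0.576)) = 0.014616
  c_2 = sigma^2 theta_2 = 3 * (0.097) = 0.291
Equations for k = 0 and k = 1 (AR order 1):
  gamma(0) = phi_1 gamma(1) + c_0
  gamma(1) = phi_1 gamma(0) + c_1
Substituting the second into the first: gamma(0) (1 - phi_1^2) = c_0 + phi_1 c_1, so
  gamma(0) = (c_0 + phi_1 c_1) / (1 - phi_1^2) = (3.045194 + (0.627)(0.014616)) / (1 - (0.627)^2) = 3.054358 / 0.606871 = 5.032962.
  gamma(1) = phi_1 gamma(0) + c_1 = (0.627)(5.032962) + (0.014616) = 3.170283.
For k = 2: gamma(2) = phi_1 gamma(1) + c_2
  = (0.627)(3.170283) + (0.291) = 2.278767.
Therefore gamma(2) = 2.2788 (to 4 decimal places).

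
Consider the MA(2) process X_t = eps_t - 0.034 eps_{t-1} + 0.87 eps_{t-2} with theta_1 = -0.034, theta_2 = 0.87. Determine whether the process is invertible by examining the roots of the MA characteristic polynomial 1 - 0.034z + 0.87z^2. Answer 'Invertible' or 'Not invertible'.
\text{Invertible}

The MA(q) characteristic polynomial is P(z) = 1 - 0.034z + 0.87z^2.
Invertibility requires all roots to lie outside the unit circle, i.e. |z| > 1 for every root.
Set 1 + (-0.034) z + (0.87) z^2 = 0, i.e. a z^2 + b z + c = 0 with a = 0.87, b = -0.034, c = 1.
Discriminant D = b^2 - 4ac = (-0.034)^2 - 4*(0.87)*1 = 0.001156 - (3.48) = -3.478844.
D < 0, so the roots are the complex-conjugate pair z = (-b +/- i sqrt(-D)) / (2a) = 0.0195 +/- 1.0719i.
For a conjugate pair |z|^2 = z * conj(z) = (product of roots) = c/a = 1/(0.87) = 1.149425, so |z| = sqrt(1.149425) = 1.0721 for both roots.
Moduli of all roots: 1.0721, 1.0721.
All moduli strictly greater than 1? Yes.
Verdict: Invertible.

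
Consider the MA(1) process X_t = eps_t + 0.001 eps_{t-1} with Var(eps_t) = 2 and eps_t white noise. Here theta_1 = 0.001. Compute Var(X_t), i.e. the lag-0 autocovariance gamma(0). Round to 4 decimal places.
\gamma(0) = 2.0000

For an MA(q) process X_t = eps_t + sum_i theta_i eps_{t-i} with
Var(eps_t) = sigma^2, the variance is
  gamma(0) = sigma^2 * (1 + sum_i theta_i^2).
  sum_i theta_i^2 = (0.001)^2 = 0.000001.
  gamma(0) = 2 * (1 + 0.000001) = 2 * 1.000001 = 2.000002, which rounds to 2.0000.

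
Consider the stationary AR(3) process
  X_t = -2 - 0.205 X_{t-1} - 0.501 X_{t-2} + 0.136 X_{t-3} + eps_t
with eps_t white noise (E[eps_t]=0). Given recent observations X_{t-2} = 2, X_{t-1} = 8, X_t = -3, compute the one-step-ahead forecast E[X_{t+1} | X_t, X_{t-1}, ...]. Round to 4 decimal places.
E[X_{t+1} \mid \mathcal F_t] = -5.1210

For an AR(p) model X_t = c + sum_i phi_i X_{t-i} + eps_t, the
one-step-ahead conditional mean is
  E[X_{t+1} | X_t, ...] = c + sum_i phi_i X_{t+1-i}.
Substitute known values:
  E[X_{t+1} | ...] = -2 + (-0.205) * (-3) + (-0.501) * (8) + (0.136) * (2)
                   = -5.1210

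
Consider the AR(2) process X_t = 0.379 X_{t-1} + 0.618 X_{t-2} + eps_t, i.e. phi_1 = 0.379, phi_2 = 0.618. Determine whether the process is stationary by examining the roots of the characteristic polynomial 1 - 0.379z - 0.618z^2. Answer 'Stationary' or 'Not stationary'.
\text{Stationary}

The AR(p) characteristic polynomial is P(z) = 1 - 0.379z - 0.618z^2.
Stationarity requires all roots to lie outside the unit circle, i.e. |z| > 1 for every root.
Set 1 + (-0.379) z + (-0.618) z^2 = 0, i.e. a z^2 + b z + c = 0 with a = -0.618, b = -0.379, c = 1.
Discriminant D = b^2 - 4ac = (-0.379)^2 - 4*(-0.618)*1 = 0.143641 - (-2.472) = 2.615641.
D >= 0, so the roots are real: z = (-b +/- sqrt(D)) / (2a) = (0.379 +/- 1.617294) / (-1.236).
  z_1 = (0.379 + 1.617294) / (-1.236) = -1.6151,   |z_1| = 1.6151.
  z_2 = (0.379 - 1.617294) / (-1.236) = 1.0019,   |z_2| = 1.0019.
Moduli of all roots: 1.6151, 1.0019.
All moduli strictly greater than 1? Yes.
Verdict: Stationary.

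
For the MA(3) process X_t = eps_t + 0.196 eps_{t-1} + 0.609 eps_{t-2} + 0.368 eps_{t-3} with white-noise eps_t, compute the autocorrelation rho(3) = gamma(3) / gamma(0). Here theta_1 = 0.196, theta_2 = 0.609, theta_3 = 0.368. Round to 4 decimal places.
\rho(3) = 0.2382

For an MA(q) process with theta_0 = 1, the autocovariance is
  gamma(k) = sigma^2 * sum_{i=0..q-k} theta_i * theta_{i+k},
and rho(k) = gamma(k) / gamma(0). Sigma^2 cancels.
  numerator   = (1)*(0.368) = 0.368.
  denominator = (1)^2 + (0.196)^2 + (0.609)^2 + (0.368)^2 = 1.544721.
  rho(3) = 0.368 / 1.544721 = 0.2382.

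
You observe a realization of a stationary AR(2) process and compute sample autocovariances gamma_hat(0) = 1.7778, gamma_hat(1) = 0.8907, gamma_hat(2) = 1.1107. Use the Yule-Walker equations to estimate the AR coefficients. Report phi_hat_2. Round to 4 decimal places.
\hat\phi_{2} = 0.4990

The Yule-Walker equations for an AR(p) process read, in matrix form,
  Gamma_p phi = r_p,   with   (Gamma_p)_{ij} = gamma(|i - j|),
                       (r_p)_i = gamma(i),   i,j = 1..p.
Substitute the sample gammas (Toeplitz matrix and right-hand side of size 2):
  Gamma_p = [[1.7778, 0.8907], [0.8907, 1.7778]]
  r_p     = [0.8907, 1.1107]
Written out:
  1.7778 phi_1 + 0.8907 phi_2 = 0.8907
  0.8907 phi_1 + 1.7778 phi_2 = 1.1107
Solve by Cramer's rule:
  det = gamma(0)^2 - gamma(1)^2 = (1.7778)^2 - (0.8907)^2 = 3.16057284 - 0.79334649 = 2.36722635
  phi_hat_1 = [gamma(1) gamma(0) - gamma(1) gamma(2)] / det = [(0.8907)(1.7778) - (0.8907)(1.1107)] / 2.36722635 = 0.59418597 / 2.36722635 = 0.251
  phi_hat_2 = [gamma(0) gamma(2) - gamma(1)^2] / det = [(1.7778)(1.1107) - (0.8907)^2] / 2.36722635 = 1.18125597 / 2.36722635 = 0.499
So phi_hat = [0.2510, 0.4990].
Therefore phi_hat_2 = 0.4990.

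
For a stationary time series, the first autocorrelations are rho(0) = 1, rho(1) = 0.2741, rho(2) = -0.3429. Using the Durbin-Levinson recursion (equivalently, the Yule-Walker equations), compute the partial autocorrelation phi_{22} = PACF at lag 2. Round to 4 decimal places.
\phi_{22} = -0.4520

The PACF at lag k is phi_{kk}, the last component of the solution
to the Yule-Walker system G_k phi = r_k where
  (G_k)_{ij} = rho(|i - j|), (r_k)_i = rho(i), i,j = 1..k.
Equivalently, Durbin-Levinson gives phi_{kk} iteratively:
  phi_{11} = rho(1)
  phi_{kk} = [rho(k) - sum_{j=1..k-1} phi_{k-1,j} rho(k-j)]
            / [1 - sum_{j=1..k-1} phi_{k-1,j} rho(j)],
  phi_{k,j} = phi_{k-1,j} - phi_{kk} phi_{k-1,k-j},  j = 1..k-1.
Step k = 1:
  phi_11 = rho(1) = 0.2741.
Step k = 2:
  phi_22 = [rho(2) - phi_11 rho(1)] / [1 - phi_11 rho(1)] = [-0.3429 - (0.2741)(0.2741)] / [1 - (0.2741)(0.2741)]
         = -0.41803081 / 0.92486919 = -0.452.
Therefore phi_{22} = -0.4520.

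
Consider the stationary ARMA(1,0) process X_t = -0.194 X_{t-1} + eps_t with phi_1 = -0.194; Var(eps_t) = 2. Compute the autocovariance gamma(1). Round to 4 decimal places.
\gamma(1) = -0.4032

Multiply the model equation by X_{t-k} and take expectations. With theta_0 = psi_0 = 1 and psi_j the MA(infinity) weights, this gives
  gamma(k) - sum_i phi_i gamma(k-i) = c_k,
  c_k = sigma^2 * sum_{j=k..q} theta_j psi_{j-k}   (c_k = 0 for k > q),
using gamma(-m) = gamma(m).
Pure AR (q = 0): c_0 = sigma^2 = 2, c_k = 0 for k >= 1.
Equations for k = 0 and k = 1 (AR order 1):
  gamma(0) = phi_1 gamma(1) + c_0
  gamma(1) = phi_1 gamma(0) + c_1
Substituting the second into the first: gamma(0) (1 - phi_1^2) = c_0 + phi_1 c_1, so
  gamma(0) = c_0 / (1 - phi_1^2) = 2 / (1 - (-0.194)^2) = 2 / 0.962364 = 2.078216.
  gamma(1) = phi_1 gamma(0) = (-0.194)(2.078216) = -0.403174.
Therefore gamma(1) = -0.4032 (to 4 decimal places).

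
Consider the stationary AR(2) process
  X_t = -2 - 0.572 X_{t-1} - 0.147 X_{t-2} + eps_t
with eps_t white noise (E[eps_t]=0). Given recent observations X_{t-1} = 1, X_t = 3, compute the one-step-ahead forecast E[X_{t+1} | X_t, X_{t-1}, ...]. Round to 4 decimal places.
E[X_{t+1} \mid \mathcal F_t] = -3.8630

For an AR(p) model X_t = c + sum_i phi_i X_{t-i} + eps_t, the
one-step-ahead conditional mean is
  E[X_{t+1} | X_t, ...] = c + sum_i phi_i X_{t+1-i}.
Substitute known values:
  E[X_{t+1} | ...] = -2 + (-0.572) * (3) + (-0.147) * (1)
                   = -3.8630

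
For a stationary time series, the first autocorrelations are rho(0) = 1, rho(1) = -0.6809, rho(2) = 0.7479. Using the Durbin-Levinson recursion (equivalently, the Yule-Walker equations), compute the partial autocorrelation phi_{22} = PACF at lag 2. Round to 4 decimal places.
\phi_{22} = 0.5300

The PACF at lag k is phi_{kk}, the last component of the solution
to the Yule-Walker system G_k phi = r_k where
  (G_k)_{ij} = rho(|i - j|), (r_k)_i = rho(i), i,j = 1..k.
Equivalently, Durbin-Levinson gives phi_{kk} iteratively:
  phi_{11} = rho(1)
  phi_{kk} = [rho(k) - sum_{j=1..k-1} phi_{k-1,j} rho(k-j)]
            / [1 - sum_{j=1..k-1} phi_{k-1,j} rho(j)],
  phi_{k,j} = phi_{k-1,j} - phi_{kk} phi_{k-1,k-j},  j = 1..k-1.
Step k = 1:
  phi_11 = rho(1) = -0.6809.
Step k = 2:
  phi_22 = [rho(2) - phi_11 rho(1)] / [1 - phi_11 rho(1)] = [0.7479 - (-0.6809)(-0.6809)] / [1 - (-0.6809)(-0.6809)]
         = 0.28427519 / 0.53637519 = 0.53.
Therefore phi_{22} = 0.5300.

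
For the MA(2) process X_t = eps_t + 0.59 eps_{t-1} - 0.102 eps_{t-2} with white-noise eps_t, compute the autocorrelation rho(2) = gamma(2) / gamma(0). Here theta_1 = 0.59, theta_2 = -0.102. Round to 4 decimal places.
\rho(2) = -0.0751

For an MA(q) process with theta_0 = 1, the autocovariance is
  gamma(k) = sigma^2 * sum_{i=0..q-k} theta_i * theta_{i+k},
and rho(k) = gamma(k) / gamma(0). Sigma^2 cancels.
  numerator   = (1)*(-0.102) = -0.102.
  denominator = (1)^2 + (0.59)^2 + (-0.102)^2 = 1.358504.
  rho(2) = -0.102 / 1.358504 = -0.0751.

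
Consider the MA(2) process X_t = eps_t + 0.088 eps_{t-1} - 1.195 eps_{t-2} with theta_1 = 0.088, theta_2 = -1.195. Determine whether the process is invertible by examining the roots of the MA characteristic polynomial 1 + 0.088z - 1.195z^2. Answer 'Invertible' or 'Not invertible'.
\text{Not invertible}

The MA(q) characteristic polynomial is P(z) = 1 + 0.088z - 1.195z^2.
Invertibility requires all roots to lie outside the unit circle, i.e. |z| > 1 for every root.
Set 1 + (0.088) z + (-1.195) z^2 = 0, i.e. a z^2 + b z + c = 0 with a = -1.195, b = 0.088, c = 1.
Discriminant D = b^2 - 4ac = (0.088)^2 - 4*(-1.195)*1 = 0.007744 - (-4.78) = 4.787744.
D >= 0, so the roots are real: z = (-b +/- sqrt(D)) / (2a) = (-0.088 +/- 2.188091) / (-2.39).
  z_1 = (-0.088 + 2.188091) / (-2.39) = -0.8787,   |z_1| = 0.8787.
  z_2 = (-0.088 - 2.188091) / (-2.39) = 0.9523,   |z_2| = 0.9523.
Moduli of all roots: 0.8787, 0.9523.
All moduli strictly greater than 1? No.
Verdict: Not invertible.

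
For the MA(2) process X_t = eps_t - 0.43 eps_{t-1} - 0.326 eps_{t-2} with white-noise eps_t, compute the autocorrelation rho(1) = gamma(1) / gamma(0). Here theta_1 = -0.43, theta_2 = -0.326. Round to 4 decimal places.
\rho(1) = -0.2245

For an MA(q) process with theta_0 = 1, the autocovariance is
  gamma(k) = sigma^2 * sum_{i=0..q-k} theta_i * theta_{i+k},
and rho(k) = gamma(k) / gamma(0). Sigma^2 cancels.
  numerator   = (1)*(-0.43) + (-0.43)*(-0.326) = -0.28982.
  denominator = (1)^2 + (-0.43)^2 + (-0.326)^2 = 1.291176.
  rho(1) = -0.28982 / 1.291176 = -0.2245.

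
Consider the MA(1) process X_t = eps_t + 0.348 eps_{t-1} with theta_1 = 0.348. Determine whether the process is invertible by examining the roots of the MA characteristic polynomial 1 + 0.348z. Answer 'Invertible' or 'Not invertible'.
\text{Invertible}

The MA(q) characteristic polynomial is P(z) = 1 + 0.348z.
Invertibility requires all roots to lie outside the unit circle, i.e. |z| > 1 for every root.
This is linear in z: 1 + (0.348) z = 0  =>  z = -1/(0.348) = -2.873563,  |z| = 2.873563.
Moduli of all roots: 2.8736.
All moduli strictly greater than 1? Yes.
Verdict: Invertible.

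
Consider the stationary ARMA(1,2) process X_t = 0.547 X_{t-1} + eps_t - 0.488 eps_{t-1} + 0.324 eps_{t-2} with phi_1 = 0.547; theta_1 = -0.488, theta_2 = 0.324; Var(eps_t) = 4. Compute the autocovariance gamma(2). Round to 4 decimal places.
\gamma(2) = 1.6879

Multiply the model equation by X_{t-k} and take expectations. With theta_0 = psi_0 = 1 and psi_j the MA(infinity) weights, this gives
  gamma(k) - sum_i phi_i gamma(k-i) = c_k,
  c_k = sigma^2 * sum_{j=k..q} theta_j psi_{j-k}   (c_k = 0 for k > q),
using gamma(-m) = gamma(m).
psi-weights needed (psi_j = theta_j + sum_i phi_i psi_{j-i}):
  psi_1 = theta_1 + phi_1 = -0.488 + (0.547) = 0.059
  psi_2 = theta_2 + phi_1 psi_1 = 0.324 + (0.547)(0.059) = 0.356273
Right-hand sides:
  c_0 = sigma^2 (1 + theta_1 psi_1 + theta_2 psi_2) = 4 * (1 + (-0.488)(0.059) + (0.324)(0.356273)) = 4 * 1.08664 = 4.346562
  c_1 = sigma^2 (theta_1 + theta_2 psi_1) = 4 * (-0.488 + (0.324)(0.059)) = -1.875536
  c_2 = sigma^2 theta_2 = 4 * (0.324) = 1.296
Equations for k = 0 and k = 1 (AR order 1):
  gamma(0) = phi_1 gamma(1) + c_0
  gamma(1) = phi_1 gamma(0) + c_1
Substituting the second into the first: gamma(0) (1 - phi_1^2) = c_0 + phi_1 c_1, so
  gamma(0) = (c_0 + phi_1 c_1) / (1 - phi_1^2) = (4.346562 + (0.547)(-1.875536)) / (1 - (0.547)^2) = 3.320644 / 0.700791 = 4.738422.
  gamma(1) = phi_1 gamma(0) + c_1 = (0.547)(4.738422) + (-1.875536) = 0.716381.
For k = 2: gamma(2) = phi_1 gamma(1) + c_2
  = (0.547)(0.716381) + (1.296) = 1.68786.
Therefore gamma(2) = 1.6879 (to 4 decimal places).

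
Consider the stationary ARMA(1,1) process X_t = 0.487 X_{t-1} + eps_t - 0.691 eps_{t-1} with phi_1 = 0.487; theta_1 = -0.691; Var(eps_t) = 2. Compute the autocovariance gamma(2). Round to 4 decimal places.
\gamma(2) = -0.1728

Multiply the model equation by X_{t-k} and take expectations. With theta_0 = psi_0 = 1 and psi_j the MA(infinity) weights, this gives
  gamma(k) - sum_i phi_i gamma(k-i) = c_k,
  c_k = sigma^2 * sum_{j=k..q} theta_j psi_{j-k}   (c_k = 0 for k > q),
using gamma(-m) = gamma(m).
psi-weights needed (psi_j = theta_j + sum_i phi_i psi_{j-i}):
  psi_1 = theta_1 + phi_1 = -0.691 + (0.487) = -0.204
Right-hand sides:
  c_0 = sigma^2 (1 + theta_1 psi_1) = 2 * (1 + (-0.691)(-0.204)) = 2 * 1.140964 = 2.281928
  c_1 = sigma^2 theta_1 = 2 * (-0.691) = -1.382
  c_2 = 0
Equations for k = 0 and k = 1 (AR order 1):
  gamma(0) = phi_1 gamma(1) + c_0
  gamma(1) = phi_1 gamma(0) + c_1
Substituting the second into the first: gamma(0) (1 - phi_1^2) = c_0 + phi_1 c_1, so
  gamma(0) = (c_0 + phi_1 c_1) / (1 - phi_1^2) = (2.281928 + (0.487)(-1.382)) / (1 - (0.487)^2) = 1.608894 / 0.762831 = 2.109109.
  gamma(1) = phi_1 gamma(0) + c_1 = (0.487)(2.109109) + (-1.382) = -0.354864.
For k = 2 (> q): gamma(2) = phi_1 gamma(1) = (0.487)(-0.354864) = -0.172819.
Therefore gamma(2) = -0.1728 (to 4 decimal places).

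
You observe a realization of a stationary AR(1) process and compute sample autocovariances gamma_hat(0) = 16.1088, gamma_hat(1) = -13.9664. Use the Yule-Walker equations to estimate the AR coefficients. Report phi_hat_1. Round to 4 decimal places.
\hat\phi_{1} = -0.8670

The Yule-Walker equations for an AR(p) process read, in matrix form,
  Gamma_p phi = r_p,   with   (Gamma_p)_{ij} = gamma(|i - j|),
                       (r_p)_i = gamma(i),   i,j = 1..p.
Substitute the sample gammas (Toeplitz matrix and right-hand side of size 1):
  Gamma_p = [[16.1088]]
  r_p     = [-13.9664]
With p = 1 this is the single equation gamma(0) phi_1 = gamma(1):
  phi_hat_1 = gamma(1) / gamma(0) = -13.9664 / 16.1088 = -0.8670.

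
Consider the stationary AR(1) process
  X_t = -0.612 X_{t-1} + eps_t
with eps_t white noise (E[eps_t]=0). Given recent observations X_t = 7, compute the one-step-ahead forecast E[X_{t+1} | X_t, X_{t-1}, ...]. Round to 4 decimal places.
E[X_{t+1} \mid \mathcal F_t] = -4.2840

For an AR(p) model X_t = c + sum_i phi_i X_{t-i} + eps_t, the
one-step-ahead conditional mean is
  E[X_{t+1} | X_t, ...] = c + sum_i phi_i X_{t+1-i}.
Substitute known values:
  E[X_{t+1} | ...] = (-0.612) * (7)
                   = -4.2840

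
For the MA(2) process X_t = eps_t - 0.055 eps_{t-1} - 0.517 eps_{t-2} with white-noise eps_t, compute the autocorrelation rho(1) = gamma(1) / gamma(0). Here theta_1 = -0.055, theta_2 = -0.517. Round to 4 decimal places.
\rho(1) = -0.0209

For an MA(q) process with theta_0 = 1, the autocovariance is
  gamma(k) = sigma^2 * sum_{i=0..q-k} theta_i * theta_{i+k},
and rho(k) = gamma(k) / gamma(0). Sigma^2 cancels.
  numerator   = (1)*(-0.055) + (-0.055)*(-0.517) = -0.026565.
  denominator = (1)^2 + (-0.055)^2 + (-0.517)^2 = 1.270314.
  rho(1) = -0.026565 / 1.270314 = -0.0209.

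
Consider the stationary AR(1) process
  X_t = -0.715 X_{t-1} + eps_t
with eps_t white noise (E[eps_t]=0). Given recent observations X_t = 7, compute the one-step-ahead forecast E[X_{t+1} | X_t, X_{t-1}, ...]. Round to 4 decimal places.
E[X_{t+1} \mid \mathcal F_t] = -5.0050

For an AR(p) model X_t = c + sum_i phi_i X_{t-i} + eps_t, the
one-step-ahead conditional mean is
  E[X_{t+1} | X_t, ...] = c + sum_i phi_i X_{t+1-i}.
Substitute known values:
  E[X_{t+1} | ...] = (-0.715) * (7)
                   = -5.0050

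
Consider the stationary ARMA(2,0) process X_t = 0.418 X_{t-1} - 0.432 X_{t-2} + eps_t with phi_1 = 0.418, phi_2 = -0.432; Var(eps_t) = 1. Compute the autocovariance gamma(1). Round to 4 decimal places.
\gamma(1) = 0.3923

Multiply the model equation by X_{t-k} and take expectations. With theta_0 = psi_0 = 1 and psi_j the MA(infinity) weights, this gives
  gamma(k) - sum_i phi_i gamma(k-i) = c_k,
  c_k = sigma^2 * sum_{j=k..q} theta_j psi_{j-k}   (c_k = 0 for k > q),
using gamma(-m) = gamma(m).
Pure AR (q = 0): c_0 = sigma^2 = 1, c_k = 0 for k >= 1.
Equations for k = 0, 1, 2 (AR order 2, c_2 = 0):
  (E0) gamma(0) = phi_1 gamma(1) + phi_2 gamma(2) + c_0
  (E1) gamma(1) = phi_1 gamma(0) + phi_2 gamma(1) + c_1
  (E2) gamma(2) = phi_1 gamma(1) + phi_2 gamma(0)
From (E1): gamma(1) = A gamma(0) + B with
  A = phi_1 / (1 - phi_2) = 0.418 / 1.432 = 0.291899,   B = c_1 / (1 - phi_2) = 0 / 1.432 = 0.
Insert (E2) into (E0): gamma(0) (1 - phi_2^2) = phi_1 (1 + phi_2) gamma(1) + c_0.
  phi_1 (1 + phi_2) = (0.418)(0.568) = 0.237424,   1 - phi_2^2 = 0.813376.
Replace gamma(1) by A gamma(0) + B and collect gamma(0):
  gamma(0) [0.813376 - (0.237424)(0.291899)] = c_0 = 1
  gamma(0) * 0.744072 = 1
  gamma(0) = 1 / 0.744072 = 1.343956.
  gamma(1) = A gamma(0) = (0.291899)(1.343956) = 0.3923.
Therefore gamma(1) = 0.3923 (to 4 decimal places).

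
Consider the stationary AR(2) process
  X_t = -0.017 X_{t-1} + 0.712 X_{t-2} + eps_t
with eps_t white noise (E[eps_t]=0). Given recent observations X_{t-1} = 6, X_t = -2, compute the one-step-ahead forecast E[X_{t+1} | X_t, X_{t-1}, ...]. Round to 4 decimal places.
E[X_{t+1} \mid \mathcal F_t] = 4.3060

For an AR(p) model X_t = c + sum_i phi_i X_{t-i} + eps_t, the
one-step-ahead conditional mean is
  E[X_{t+1} | X_t, ...] = c + sum_i phi_i X_{t+1-i}.
Substitute known values:
  E[X_{t+1} | ...] = (-0.017) * (-2) + (0.712) * (6)
                   = 4.3060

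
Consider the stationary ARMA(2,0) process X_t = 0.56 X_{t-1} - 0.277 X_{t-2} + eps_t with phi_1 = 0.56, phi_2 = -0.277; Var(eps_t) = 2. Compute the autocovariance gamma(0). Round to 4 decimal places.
\gamma(0) = 2.6820

Multiply the model equation by X_{t-k} and take expectations. With theta_0 = psi_0 = 1 and psi_j the MA(infinity) weights, this gives
  gamma(k) - sum_i phi_i gamma(k-i) = c_k,
  c_k = sigma^2 * sum_{j=k..q} theta_j psi_{j-k}   (c_k = 0 for k > q),
using gamma(-m) = gamma(m).
Pure AR (q = 0): c_0 = sigma^2 = 2, c_k = 0 for k >= 1.
Equations for k = 0, 1, 2 (AR order 2, c_2 = 0):
  (E0) gamma(0) = phi_1 gamma(1) + phi_2 gamma(2) + c_0
  (E1) gamma(1) = phi_1 gamma(0) + phi_2 gamma(1) + c_1
  (E2) gamma(2) = phi_1 gamma(1) + phi_2 gamma(0)
From (E1): gamma(1) = A gamma(0) + B with
  A = phi_1 / (1 - phi_2) = 0.56 / 1.277 = 0.438528,   B = c_1 / (1 - phi_2) = 0 / 1.277 = 0.
Insert (E2) into (E0): gamma(0) (1 - phi_2^2) = phi_1 (1 + phi_2) gamma(1) + c_0.
  phi_1 (1 + phi_2) = (0.56)(0.723) = 0.40488,   1 - phi_2^2 = 0.923271.
Replace gamma(1) by A gamma(0) + B and collect gamma(0):
  gamma(0) [0.923271 - (0.40488)(0.438528)] = c_0 = 2
  gamma(0) * 0.74572 = 2
  gamma(0) = 2 / 0.74572 = 2.681972.
Therefore gamma(0) = 2.6820 (to 4 decimal places).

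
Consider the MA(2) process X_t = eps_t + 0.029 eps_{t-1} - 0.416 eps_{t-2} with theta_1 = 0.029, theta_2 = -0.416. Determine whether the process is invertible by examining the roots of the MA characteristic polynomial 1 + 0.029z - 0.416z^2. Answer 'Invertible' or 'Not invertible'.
\text{Invertible}

The MA(q) characteristic polynomial is P(z) = 1 + 0.029z - 0.416z^2.
Invertibility requires all roots to lie outside the unit circle, i.e. |z| > 1 for every root.
Set 1 + (0.029) z + (-0.416) z^2 = 0, i.e. a z^2 + b z + c = 0 with a = -0.416, b = 0.029, c = 1.
Discriminant D = b^2 - 4ac = (0.029)^2 - 4*(-0.416)*1 = 0.000841 - (-1.664) = 1.664841.
D >= 0, so the roots are real: z = (-b +/- sqrt(D)) / (2a) = (-0.029 +/- 1.290287) / (-0.832).
  z_1 = (-0.029 + 1.290287) / (-0.832) = -1.516,   |z_1| = 1.516.
  z_2 = (-0.029 - 1.290287) / (-0.832) = 1.5857,   |z_2| = 1.5857.
Moduli of all roots: 1.5160, 1.5857.
All moduli strictly greater than 1? Yes.
Verdict: Invertible.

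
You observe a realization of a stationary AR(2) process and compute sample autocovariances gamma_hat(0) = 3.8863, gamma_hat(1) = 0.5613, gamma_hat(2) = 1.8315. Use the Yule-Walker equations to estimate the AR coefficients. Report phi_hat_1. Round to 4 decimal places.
\hat\phi_{1} = 0.0780

The Yule-Walker equations for an AR(p) process read, in matrix form,
  Gamma_p phi = r_p,   with   (Gamma_p)_{ij} = gamma(|i - j|),
                       (r_p)_i = gamma(i),   i,j = 1..p.
Substitute the sample gammas (Toeplitz matrix and right-hand side of size 2):
  Gamma_p = [[3.8863, 0.5613], [0.5613, 3.8863]]
  r_p     = [0.5613, 1.8315]
Written out:
  3.8863 phi_1 + 0.5613 phi_2 = 0.5613
  0.5613 phi_1 + 3.8863 phi_2 = 1.8315
Solve by Cramer's rule:
  det = gamma(0)^2 - gamma(1)^2 = (3.8863)^2 - (0.5613)^2 = 15.10332769 - 0.31505769 = 14.78827
  phi_hat_1 = [gamma(1) gamma(0) - gamma(1) gamma(2)] / det = [(0.5613)(3.8863) - (0.5613)(1.8315)] / 14.78827 = 1.15335924 / 14.78827 = 0.078
  phi_hat_2 = [gamma(0) gamma(2) - gamma(1)^2] / det = [(3.8863)(1.8315) - (0.5613)^2] / 14.78827 = 6.80270076 / 14.78827 = 0.46
So phi_hat = [0.0780, 0.4600].
Therefore phi_hat_1 = 0.0780.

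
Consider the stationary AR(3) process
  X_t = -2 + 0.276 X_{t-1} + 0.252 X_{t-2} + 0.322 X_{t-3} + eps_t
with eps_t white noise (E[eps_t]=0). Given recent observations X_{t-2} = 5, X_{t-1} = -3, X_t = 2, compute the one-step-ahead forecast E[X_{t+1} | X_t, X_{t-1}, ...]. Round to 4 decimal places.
E[X_{t+1} \mid \mathcal F_t] = -0.5940

For an AR(p) model X_t = c + sum_i phi_i X_{t-i} + eps_t, the
one-step-ahead conditional mean is
  E[X_{t+1} | X_t, ...] = c + sum_i phi_i X_{t+1-i}.
Substitute known values:
  E[X_{t+1} | ...] = -2 + (0.276) * (2) + (0.252) * (-3) + (0.322) * (5)
                   = -0.5940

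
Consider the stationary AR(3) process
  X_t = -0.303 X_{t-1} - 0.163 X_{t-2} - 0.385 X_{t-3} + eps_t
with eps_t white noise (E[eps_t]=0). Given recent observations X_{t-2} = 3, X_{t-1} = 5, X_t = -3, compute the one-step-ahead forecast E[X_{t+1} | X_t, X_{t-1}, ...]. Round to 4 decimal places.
E[X_{t+1} \mid \mathcal F_t] = -1.0610

For an AR(p) model X_t = c + sum_i phi_i X_{t-i} + eps_t, the
one-step-ahead conditional mean is
  E[X_{t+1} | X_t, ...] = c + sum_i phi_i X_{t+1-i}.
Substitute known values:
  E[X_{t+1} | ...] = (-0.303) * (-3) + (-0.163) * (5) + (-0.385) * (3)
                   = -1.0610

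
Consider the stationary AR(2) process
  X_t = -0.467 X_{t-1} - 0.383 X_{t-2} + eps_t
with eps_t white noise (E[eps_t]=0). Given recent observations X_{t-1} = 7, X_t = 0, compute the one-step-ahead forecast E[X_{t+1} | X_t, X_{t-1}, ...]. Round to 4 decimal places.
E[X_{t+1} \mid \mathcal F_t] = -2.6810

For an AR(p) model X_t = c + sum_i phi_i X_{t-i} + eps_t, the
one-step-ahead conditional mean is
  E[X_{t+1} | X_t, ...] = c + sum_i phi_i X_{t+1-i}.
Substitute known values:
  E[X_{t+1} | ...] = (-0.467) * (0) + (-0.383) * (7)
                   = -2.6810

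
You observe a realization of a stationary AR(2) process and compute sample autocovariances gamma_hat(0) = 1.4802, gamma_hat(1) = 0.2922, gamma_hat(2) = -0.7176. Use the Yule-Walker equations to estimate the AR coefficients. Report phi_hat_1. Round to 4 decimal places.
\hat\phi_{1} = 0.3050

The Yule-Walker equations for an AR(p) process read, in matrix form,
  Gamma_p phi = r_p,   with   (Gamma_p)_{ij} = gamma(|i - j|),
                       (r_p)_i = gamma(i),   i,j = 1..p.
Substitute the sample gammas (Toeplitz matrix and right-hand side of size 2):
  Gamma_p = [[1.4802, 0.2922], [0.2922, 1.4802]]
  r_p     = [0.2922, -0.7176]
Written out:
  1.4802 phi_1 + 0.2922 phi_2 = 0.2922
  0.2922 phi_1 + 1.4802 phi_2 = -0.7176
Solve by Cramer's rule:
  det = gamma(0)^2 - gamma(1)^2 = (1.4802)^2 - (0.2922)^2 = 2.19099204 - 0.08538084 = 2.1056112
  phi_hat_1 = [gamma(1) gamma(0) - gamma(1) gamma(2)] / det = [(0.2922)(1.4802) - (0.2922)(-0.7176)] / 2.1056112 = 0.64219716 / 2.1056112 = 0.305
  phi_hat_2 = [gamma(0) gamma(2) - gamma(1)^2] / det = [(1.4802)(-0.7176) - (0.2922)^2] / 2.1056112 = -1.14757236 / 2.1056112 = -0.545
So phi_hat = [0.3050, -0.5450].
Therefore phi_hat_1 = 0.3050.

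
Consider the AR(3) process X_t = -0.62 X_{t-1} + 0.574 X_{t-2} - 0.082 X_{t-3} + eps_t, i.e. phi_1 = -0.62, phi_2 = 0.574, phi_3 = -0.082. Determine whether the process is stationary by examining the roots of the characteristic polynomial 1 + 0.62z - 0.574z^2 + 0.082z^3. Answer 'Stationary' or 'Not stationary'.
\text{Not stationary}

The AR(p) characteristic polynomial is P(z) = 1 + 0.62z - 0.574z^2 + 0.082z^3.
Stationarity requires all roots to lie outside the unit circle, i.e. |z| > 1 for every root.
Degree 3: look for a simple real root z0 first, then factor out (1 - z/z0) and solve the remaining quadratic.
Testing z0 = 5: P(5) = 1 + (0.62)(5) + (-0.574)(5)^2 + (0.082)(5)^3
  = 1 + (3.1) + (-14.35) + (10.25) = 0.  So z_0 = 5 is a root, |z_0| = 5.
Divide out the factor (1 - 0.2 z) = (1 - z/z0) (since 1/z0 = 0.2):
  P(z) = (1 - 0.2 z)(1 + (0.82) z + (-0.41) z^2)
  [check: z-coef 0.82 - (0.2) = 0.62; z^2-coef -0.41 - (0.2)(0.82) = -0.574; z^3-coef -(0.2)(-0.41) = 0.082.]
Remaining roots from the quadratic factor 1 + (0.82) z + (-0.41) z^2:
  Set 1 + (0.82) z + (-0.41) z^2 = 0, i.e. a z^2 + b z + c = 0 with a = -0.41, b = 0.82, c = 1.
  Discriminant D = b^2 - 4ac = (0.82)^2 - 4*(-0.41)*1 = 0.6724 - (-1.64) = 2.3124.
  D >= 0, so the roots are real: z = (-b +/- sqrt(D)) / (2a) = (-0.82 +/- 1.520658) / (-0.82).
    z_1 = (-0.82 + 1.520658) / (-0.82) = -0.8545,   |z_1| = 0.8545.
    z_2 = (-0.82 - 1.520658) / (-0.82) = 2.8545,   |z_2| = 2.8545.
Moduli of all roots: 5.0000, 0.8545, 2.8545.
All moduli strictly greater than 1? No.
Verdict: Not stationary.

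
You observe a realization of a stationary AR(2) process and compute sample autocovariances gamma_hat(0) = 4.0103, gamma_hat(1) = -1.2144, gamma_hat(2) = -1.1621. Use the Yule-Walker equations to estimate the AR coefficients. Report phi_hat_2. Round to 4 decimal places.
\hat\phi_{2} = -0.4200

The Yule-Walker equations for an AR(p) process read, in matrix form,
  Gamma_p phi = r_p,   with   (Gamma_p)_{ij} = gamma(|i - j|),
                       (r_p)_i = gamma(i),   i,j = 1..p.
Substitute the sample gammas (Toeplitz matrix and right-hand side of size 2):
  Gamma_p = [[4.0103, -1.2144], [-1.2144, 4.0103]]
  r_p     = [-1.2144, -1.1621]
Written out:
  4.0103 phi_1 - 1.2144 phi_2 = -1.2144
  -1.2144 phi_1 + 4.0103 phi_2 = -1.1621
Solve by Cramer's rule:
  det = gamma(0)^2 - gamma(1)^2 = (4.0103)^2 - (-1.2144)^2 = 16.08250609 - 1.47476736 = 14.60773873
  phi_hat_1 = [gamma(1) gamma(0) - gamma(1) gamma(2)] / det = [(-1.2144)(4.0103) - (-1.2144)(-1.1621)] / 14.60773873 = -6.28136256 / 14.60773873 = -0.43
  phi_hat_2 = [gamma(0) gamma(2) - gamma(1)^2] / det = [(4.0103)(-1.1621) - (-1.2144)^2] / 14.60773873 = -6.13513699 / 14.60773873 = -0.42
So phi_hat = [-0.4300, -0.4200].
Therefore phi_hat_2 = -0.4200.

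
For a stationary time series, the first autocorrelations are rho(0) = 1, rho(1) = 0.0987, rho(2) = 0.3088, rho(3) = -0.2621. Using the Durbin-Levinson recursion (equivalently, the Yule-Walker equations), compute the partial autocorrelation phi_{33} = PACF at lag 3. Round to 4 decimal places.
\phi_{33} = -0.3480

The PACF at lag k is phi_{kk}, the last component of the solution
to the Yule-Walker system G_k phi = r_k where
  (G_k)_{ij} = rho(|i - j|), (r_k)_i = rho(i), i,j = 1..k.
Equivalently, Durbin-Levinson gives phi_{kk} iteratively:
  phi_{11} = rho(1)
  phi_{kk} = [rho(k) - sum_{j=1..k-1} phi_{k-1,j} rho(k-j)]
            / [1 - sum_{j=1..k-1} phi_{k-1,j} rho(j)],
  phi_{k,j} = phi_{k-1,j} - phi_{kk} phi_{k-1,k-j},  j = 1..k-1.
Step k = 1:
  phi_11 = rho(1) = 0.0987.
Step k = 2:
  phi_22 = [rho(2) - phi_11 rho(1)] / [1 - phi_11 rho(1)] = [0.3088 - (0.0987)(0.0987)] / [1 - (0.0987)(0.0987)]
         = 0.29905831 / 0.99025831 = 0.302.
  Update: phi_21 = phi_11 - phi_22 phi_11 = 0.0987 - (0.302)(0.0987) = 0.068893.
Step k = 3:
  phi_33 = [rho(3) - phi_21 rho(2) - phi_22 rho(1)] / [1 - phi_21 rho(1) - phi_22 rho(2)]
    numerator   = -0.2621 - (0.068893)(0.3088) - (0.302)(0.0987) = -0.31318146
    denominator = 1 - (0.068893)(0.0987) - (0.302)(0.3088) = 0.89994261
  phi_33 = -0.31318146 / 0.89994261 = -0.348.
Therefore phi_{33} = -0.3480.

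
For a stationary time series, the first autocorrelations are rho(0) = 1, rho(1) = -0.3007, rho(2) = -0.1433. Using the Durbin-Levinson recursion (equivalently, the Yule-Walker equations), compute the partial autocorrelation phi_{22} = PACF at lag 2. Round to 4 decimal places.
\phi_{22} = -0.2570

The PACF at lag k is phi_{kk}, the last component of the solution
to the Yule-Walker system G_k phi = r_k where
  (G_k)_{ij} = rho(|i - j|), (r_k)_i = rho(i), i,j = 1..k.
Equivalently, Durbin-Levinson gives phi_{kk} iteratively:
  phi_{11} = rho(1)
  phi_{kk} = [rho(k) - sum_{j=1..k-1} phi_{k-1,j} rho(k-j)]
            / [1 - sum_{j=1..k-1} phi_{k-1,j} rho(j)],
  phi_{k,j} = phi_{k-1,j} - phi_{kk} phi_{k-1,k-j},  j = 1..k-1.
Step k = 1:
  phi_11 = rho(1) = -0.3007.
Step k = 2:
  phi_22 = [rho(2) - phi_11 rho(1)] / [1 - phi_11 rho(1)] = [-0.1433 - (-0.3007)(-0.3007)] / [1 - (-0.3007)(-0.3007)]
         = -0.23372049 / 0.90957951 = -0.257.
Therefore phi_{22} = -0.2570.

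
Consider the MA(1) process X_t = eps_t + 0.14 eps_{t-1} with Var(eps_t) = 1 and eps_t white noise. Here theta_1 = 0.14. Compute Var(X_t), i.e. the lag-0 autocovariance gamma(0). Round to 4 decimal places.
\gamma(0) = 1.0196

For an MA(q) process X_t = eps_t + sum_i theta_i eps_{t-i} with
Var(eps_t) = sigma^2, the variance is
  gamma(0) = sigma^2 * (1 + sum_i theta_i^2).
  sum_i theta_i^2 = (0.14)^2 = 0.0196.
  gamma(0) = 1 * (1 + 0.0196) = 1 * 1.0196 = 1.0196.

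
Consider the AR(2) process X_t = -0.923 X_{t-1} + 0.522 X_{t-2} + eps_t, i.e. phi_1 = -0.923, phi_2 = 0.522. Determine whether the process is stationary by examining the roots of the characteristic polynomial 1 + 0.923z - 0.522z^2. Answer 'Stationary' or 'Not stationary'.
\text{Not stationary}

The AR(p) characteristic polynomial is P(z) = 1 + 0.923z - 0.522z^2.
Stationarity requires all roots to lie outside the unit circle, i.e. |z| > 1 for every root.
Set 1 + (0.923) z + (-0.522) z^2 = 0, i.e. a z^2 + b z + c = 0 with a = -0.522, b = 0.923, c = 1.
Discriminant D = b^2 - 4ac = (0.923)^2 - 4*(-0.522)*1 = 0.851929 - (-2.088) = 2.939929.
D >= 0, so the roots are real: z = (-b +/- sqrt(D)) / (2a) = (-0.923 +/- 1.714622) / (-1.044).
  z_1 = (-0.923 + 1.714622) / (-1.044) = -0.7583,   |z_1| = 0.7583.
  z_2 = (-0.923 - 1.714622) / (-1.044) = 2.5265,   |z_2| = 2.5265.
Moduli of all roots: 0.7583, 2.5265.
All moduli strictly greater than 1? No.
Verdict: Not stationary.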